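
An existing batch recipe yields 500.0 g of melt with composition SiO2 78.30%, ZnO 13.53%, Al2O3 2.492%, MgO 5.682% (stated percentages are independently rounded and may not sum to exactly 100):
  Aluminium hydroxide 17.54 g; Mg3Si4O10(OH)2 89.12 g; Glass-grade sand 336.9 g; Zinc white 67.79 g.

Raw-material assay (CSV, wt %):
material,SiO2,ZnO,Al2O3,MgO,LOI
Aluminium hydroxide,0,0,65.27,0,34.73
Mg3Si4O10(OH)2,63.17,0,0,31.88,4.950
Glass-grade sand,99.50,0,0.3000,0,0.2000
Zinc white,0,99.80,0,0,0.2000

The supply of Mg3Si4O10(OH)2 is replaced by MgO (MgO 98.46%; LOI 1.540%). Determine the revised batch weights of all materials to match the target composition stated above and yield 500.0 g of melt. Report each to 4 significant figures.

Revised batch per 500.0 g melt:
  Aluminium hydroxide: 17.28 g
  MgO: 28.85 g
  Glass-grade sand: 393.5 g
  Zinc white: 67.79 g
Total batch = 507.4 g; LOI loss = 7.368 g

Working values are displayed rounded to four significant digits in the working — each numeric step keeps exact precision through every step. Each reported value takes exactly one rounding — all derived quantities, which include four oxide percentages, ignition loss, net glass mass, the yield, the totals, are re-derived in full precision, as they appear in problem or answer, starting from the weights for 500.0 g of glass.
Target masses of each oxide per 500.0 g melt:
  SiO2: 78.30% × 500.0 = 391.5 g
  ZnO: 13.53% × 500.0 = 67.65 g
  Al2O3: 2.492% × 500.0 = 12.46 g
  MgO: 5.682% × 500.0 = 28.41 g
Balance tally, oxide-wise, on the weights just shown, against the basis in use (delivered sums recover each target modulo rounding of the values):
  SiO2: 393.5·0.9950 = 391.5 g (target 391.5 g)
  ZnO: 67.79·0.9980 = 67.65 g (target 67.65 g)
  Al2O3: 17.28·0.6527 + 393.5·0.003000 = 12.46 g (target 12.46 g)
  MgO: 28.85·0.9846 = 28.41 g (target 28.41 g)
Glass-mass bookkeeping: Σ batch − LOI loss = 500.1 g (the targets, summed, come to 500.0 g; versus the stated basis of 500.0 g — deltas are rounding alone).
Batch total: Σ batch = 507.4 g; ignition loss, Σ(batch × LOI) = 7.368 g; glass ÷ batch gives a yield of 98.55%.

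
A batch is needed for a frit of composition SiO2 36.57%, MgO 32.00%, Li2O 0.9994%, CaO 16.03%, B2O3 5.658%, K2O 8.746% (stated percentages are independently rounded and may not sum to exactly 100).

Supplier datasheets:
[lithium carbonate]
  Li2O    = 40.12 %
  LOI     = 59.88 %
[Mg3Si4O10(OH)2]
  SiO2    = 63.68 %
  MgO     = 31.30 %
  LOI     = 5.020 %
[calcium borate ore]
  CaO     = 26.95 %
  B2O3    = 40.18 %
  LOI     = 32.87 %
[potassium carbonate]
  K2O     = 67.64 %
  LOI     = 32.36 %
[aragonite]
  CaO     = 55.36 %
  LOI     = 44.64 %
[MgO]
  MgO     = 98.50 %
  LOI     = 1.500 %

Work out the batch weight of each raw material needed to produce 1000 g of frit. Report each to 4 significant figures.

All arithmetic keeps exact precision at each step; in-progress results are shown, with 4-significant-digit rounding, when written out. Each reported number takes a single rounding; all derived quantities (totals, glass mass, LOI, six oxide percentages, yield) are re-derived at exact precision starting from the weights for 1000 g of glass as given in the problem or the answer.
Target masses of each oxide per 1000 g frit:
  SiO2: 36.57% × 1000 = 365.7 g
  MgO: 32.00% × 1000 = 320.0 g
  Li2O: 0.9994% × 1000 = 9.994 g
  CaO: 16.03% × 1000 = 160.3 g
  B2O3: 5.658% × 1000 = 56.58 g
  K2O: 8.746% × 1000 = 87.46 g
A balance pass over the oxides, per the reported batch figures, on the stated basis (sum by sum, the targets are met exact up to rounding of places):
  SiO2: 574.3·0.6368 = 365.7 g (target 365.7 g)
  MgO: 574.3·0.3130 + 142.4·0.9850 = 320.0 g (target 320.0 g)
  Li2O: 24.91·0.4012 = 9.994 g (target 9.994 g)
  CaO: 140.8·0.2695 + 221.0·0.5536 = 160.3 g (target 160.3 g)
  B2O3: 140.8·0.4018 = 56.57 g (target 56.58 g)
  K2O: 129.3·0.6764 = 87.46 g (target 87.46 g)
Consistency of the glass mass: Σ batch − LOI loss = 1000 g (summing oxide targets gives 1000 g; against the stated basis, 1000 g — gaps are rounding artifacts).
Summing the batch: Σ batch = 1233 g; Σ batch·LOI gives LOI loss = 232.7 g; as yield: glass ÷ batch → 81.13%.

Batch per 1000 g frit:
  lithium carbonate: 24.91 g
  Mg3Si4O10(OH)2: 574.3 g
  calcium borate ore: 140.8 g
  potassium carbonate: 129.3 g
  aragonite: 221.0 g
  MgO: 142.4 g
Total batch = 1233 g; LOI loss = 232.7 g; yield = 81.13%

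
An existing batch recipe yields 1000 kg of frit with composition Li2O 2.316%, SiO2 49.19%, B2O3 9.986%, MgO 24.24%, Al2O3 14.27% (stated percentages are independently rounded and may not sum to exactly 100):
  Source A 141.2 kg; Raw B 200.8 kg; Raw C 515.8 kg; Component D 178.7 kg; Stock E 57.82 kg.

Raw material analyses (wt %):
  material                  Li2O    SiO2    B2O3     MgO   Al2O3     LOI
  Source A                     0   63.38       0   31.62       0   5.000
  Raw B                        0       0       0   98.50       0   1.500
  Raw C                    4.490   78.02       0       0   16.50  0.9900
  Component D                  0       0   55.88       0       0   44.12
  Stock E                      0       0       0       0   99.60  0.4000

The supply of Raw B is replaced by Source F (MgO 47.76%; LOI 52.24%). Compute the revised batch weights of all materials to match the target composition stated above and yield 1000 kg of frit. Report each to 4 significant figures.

Revised batch per 1000 kg frit:
  Source A: 141.2 kg
  Source F: 414.1 kg
  Raw C: 515.8 kg
  Component D: 178.7 kg
  Stock E: 57.82 kg
Total batch = 1308 kg; LOI loss = 307.6 kg

The working math maintains full precision through the solve. Intermediates are displayed with 4-significant-figure rounding in the working. Every reported number carries a single rounding — derived quantities, including five oxide percentages, ignition loss, the totals, the yield, net glass mass, are rebuilt using the weight values for 1000 kg of glass at exact precision, exactly as shown in the question or the answer.
Per-oxide target masses for 1000 kg frit:
  Li2O: 2.316% × 1000 = 23.16 kg
  SiO2: 49.19% × 1000 = 491.9 kg
  B2O3: 9.986% × 1000 = 99.86 kg
  MgO: 24.24% × 1000 = 242.4 kg
  Al2O3: 14.27% × 1000 = 142.7 kg
Balance tally, oxide-wise, per the reported batch figures, at the basis given (oxide sums agree with the targets up to rounding of the answer):
  Li2O: 515.8·0.04490 = 23.16 kg (target 23.16 kg)
  SiO2: 141.2·0.6338 + 515.8·0.7802 = 491.9 kg (target 491.9 kg)
  B2O3: 178.7·0.5588 = 99.86 kg (target 99.86 kg)
  MgO: 141.2·0.3162 + 414.1·0.4776 = 242.4 kg (target 242.4 kg)
  Al2O3: 515.8·0.1650 + 57.82·0.9960 = 142.7 kg (target 142.7 kg)
Glass-mass sanity pass: the batch minus its LOI: 1000 kg (the Σ of target masses is 1000 kg; stated basis 1000 kg — a pure rounding effect).
Adding the batch up: Σ batch = 1308 kg; ignition loss, Σ(batch × LOI) = 307.6 kg; glass ÷ batch gives a yield of 76.48%.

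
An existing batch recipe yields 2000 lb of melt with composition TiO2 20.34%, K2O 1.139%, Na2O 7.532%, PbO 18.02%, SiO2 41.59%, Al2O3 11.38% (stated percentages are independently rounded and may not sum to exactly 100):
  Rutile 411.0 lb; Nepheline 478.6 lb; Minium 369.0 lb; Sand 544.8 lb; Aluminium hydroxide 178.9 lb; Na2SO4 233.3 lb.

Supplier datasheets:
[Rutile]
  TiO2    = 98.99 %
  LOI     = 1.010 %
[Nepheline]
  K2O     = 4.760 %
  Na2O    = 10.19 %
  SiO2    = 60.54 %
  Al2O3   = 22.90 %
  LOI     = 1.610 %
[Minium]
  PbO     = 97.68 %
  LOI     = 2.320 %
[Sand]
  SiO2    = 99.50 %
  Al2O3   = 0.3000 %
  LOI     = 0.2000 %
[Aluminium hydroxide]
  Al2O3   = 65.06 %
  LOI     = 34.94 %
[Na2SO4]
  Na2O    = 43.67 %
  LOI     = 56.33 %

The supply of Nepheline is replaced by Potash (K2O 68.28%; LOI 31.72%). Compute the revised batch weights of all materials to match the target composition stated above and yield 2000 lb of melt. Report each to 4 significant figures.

The whole derivation keeps full float precision at each step — working values are shown rounded off to 4 significant digits within the worked lines; exactly one rounding is applied to every reported value — all derived quantities are re-derived at full float precision (glass mass, the yield, the totals, six oxide percentages, ignition loss) starting from the weights at 2000 lb of glass, precisely as stated by either problem or answer.
Target oxide masses per 2000 lb melt:
  TiO2: 20.34% × 2000 = 406.8 lb
  K2O: 1.139% × 2000 = 22.78 lb
  Na2O: 7.532% × 2000 = 150.6 lb
  PbO: 18.02% × 2000 = 360.4 lb
  SiO2: 41.59% × 2000 = 831.8 lb
  Al2O3: 11.38% × 2000 = 227.6 lb
Mass-balance tally per oxide working from each reported weight, against the basis in use (sums match the target masses net of answer rounding effects):
  TiO2: 411.0·0.9899 = 406.8 lb (target 406.8 lb)
  K2O: 33.36·0.6828 = 22.78 lb (target 22.78 lb)
  Na2O: 345.0·0.4367 = 150.7 lb (target 150.6 lb)
  PbO: 369.0·0.9768 = 360.4 lb (target 360.4 lb)
  SiO2: 836.0·0.9950 = 831.8 lb (target 831.8 lb)
  Al2O3: 836.0·0.003000 + 346.0·0.6506 = 227.6 lb (target 227.6 lb)
Consistency of the glass mass: batch total minus LOI = 2000 lb (targets for the oxides total 2000 lb; with the basis standing at 2000 lb — gaps are rounding artifacts).
Total batch = Σ batch = 2340 lb; LOI loss = Σ batch·LOI = 340.2 lb; yield = glass ÷ total batch = 85.46%.

Revised batch per 2000 lb melt:
  Rutile: 411.0 lb
  Potash: 33.36 lb
  Minium: 369.0 lb
  Sand: 836.0 lb
  Aluminium hydroxide: 346.0 lb
  Na2SO4: 345.0 lb
Total batch = 2340 lb; LOI loss = 340.2 lb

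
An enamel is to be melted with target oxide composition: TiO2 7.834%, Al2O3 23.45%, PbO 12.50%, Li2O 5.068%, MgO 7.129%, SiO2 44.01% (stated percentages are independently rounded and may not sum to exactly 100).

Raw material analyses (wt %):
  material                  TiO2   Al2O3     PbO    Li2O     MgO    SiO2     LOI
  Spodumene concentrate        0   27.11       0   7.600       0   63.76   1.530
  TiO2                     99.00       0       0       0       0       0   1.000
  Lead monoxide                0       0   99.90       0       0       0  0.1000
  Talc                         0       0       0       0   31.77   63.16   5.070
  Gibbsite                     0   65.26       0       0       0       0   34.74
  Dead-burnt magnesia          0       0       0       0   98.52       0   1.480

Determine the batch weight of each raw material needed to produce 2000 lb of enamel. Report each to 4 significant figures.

Batch per 2000 lb enamel:
  Spodumene concentrate: 1334 lb
  TiO2: 158.3 lb
  Lead monoxide: 250.3 lb
  Talc: 47.25 lb
  Gibbsite: 164.6 lb
  Dead-burnt magnesia: 129.5 lb
Total batch = 2084 lb; LOI loss = 83.74 lb; yield = 95.98%

The intermediate values are shown rounded off to 4 significant figures alongside each step; the whole derivation holds full float precision at every stage — a single rounding produces each reported figure. The derived quantities, which include totals, LOI, glass mass, the yield, the six compositions, are carried at full float precision, precisely as stated by the problem or the answer, from the batch weights at 2000 lb of glass.
Target oxide masses per 2000 lb enamel:
  TiO2: 7.834% × 2000 = 156.7 lb
  Al2O3: 23.45% × 2000 = 469.0 lb
  PbO: 12.50% × 2000 = 250.0 lb
  Li2O: 5.068% × 2000 = 101.4 lb
  MgO: 7.129% × 2000 = 142.6 lb
  SiO2: 44.01% × 2000 = 880.2 lb
Mass-balance tally per oxide per the reported batch figures, versus the basis set out (oxide sums agree with the targets given rounding of the digits):
  TiO2: 158.3·0.9900 = 156.7 lb (target 156.7 lb)
  Al2O3: 1334·0.2711 + 164.6·0.6526 = 469.1 lb (target 469.0 lb)
  PbO: 250.3·0.9990 = 250.0 lb (target 250.0 lb)
  Li2O: 1334·0.07600 = 101.4 lb (target 101.4 lb)
  MgO: 47.25·0.3177 + 129.5·0.9852 = 142.6 lb (target 142.6 lb)
  SiO2: 1334·0.6376 + 47.25·0.6316 = 880.4 lb (target 880.2 lb)
Auditing the glass mass value: Σ batch − LOI loss = 2000 lb (summing oxide targets gives 2000 lb; against the stated basis, 2000 lb — rounding explains the deltas).
Summing the batch: Σ batch = 2084 lb; LOI removed, Σ of batch·LOI: 83.74 lb; the yield ratio, glass ÷ batch: 95.98%.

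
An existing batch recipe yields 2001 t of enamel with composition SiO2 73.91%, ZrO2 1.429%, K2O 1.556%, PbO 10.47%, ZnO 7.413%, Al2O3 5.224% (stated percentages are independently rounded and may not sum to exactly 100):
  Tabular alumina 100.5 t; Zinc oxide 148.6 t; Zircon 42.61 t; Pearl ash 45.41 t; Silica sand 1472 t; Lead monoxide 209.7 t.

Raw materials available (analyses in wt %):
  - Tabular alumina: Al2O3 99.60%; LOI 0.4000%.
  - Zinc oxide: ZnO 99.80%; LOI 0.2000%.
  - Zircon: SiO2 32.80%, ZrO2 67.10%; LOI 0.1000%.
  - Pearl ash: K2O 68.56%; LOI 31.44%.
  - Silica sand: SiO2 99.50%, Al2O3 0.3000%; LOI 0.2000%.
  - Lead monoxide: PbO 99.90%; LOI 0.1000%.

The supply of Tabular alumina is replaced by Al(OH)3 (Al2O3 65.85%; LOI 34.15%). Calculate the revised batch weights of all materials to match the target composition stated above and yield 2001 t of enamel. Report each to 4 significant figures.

Revised batch per 2001 t enamel:
  Al(OH)3: 152.0 t
  Zinc oxide: 148.6 t
  Zircon: 42.61 t
  Pearl ash: 45.41 t
  Silica sand: 1472 t
  Lead monoxide: 209.7 t
Total batch = 2070 t; LOI loss = 69.68 t

In-progress results are printed (rounded to four significant digits) in the working — all arithmetic maintains exact precision at each step; every reported figure takes a single rounding; all derived quantities (the totals, yield, net glass mass, six oxide percentages, LOI) are rebuilt from the weighed amounts on 2001 t of glass in full float precision as set out in the problem or answer text.
Target oxide masses per 2001 t enamel:
  SiO2: 73.91% × 2001 = 1479 t
  ZrO2: 1.429% × 2001 = 28.59 t
  K2O: 1.556% × 2001 = 31.14 t
  PbO: 10.47% × 2001 = 209.5 t
  ZnO: 7.413% × 2001 = 148.3 t
  Al2O3: 5.224% × 2001 = 104.5 t
Mass-balance tally per oxide given the weights on record, under the basis named above (oxide sums agree with the targets net of answer rounding effects):
  SiO2: 42.61·0.3280 + 1472·0.9950 = 1479 t (target 1479 t)
  ZrO2: 42.61·0.6710 = 28.59 t (target 28.59 t)
  K2O: 45.41·0.6856 = 31.13 t (target 31.14 t)
  PbO: 209.7·0.9990 = 209.5 t (target 209.5 t)
  ZnO: 148.6·0.9980 = 148.3 t (target 148.3 t)
  Al2O3: 152.0·0.6585 + 1472·0.003000 = 104.5 t (target 104.5 t)
Auditing the glass mass value: whole batch net of LOI = 2001 t (targets for the oxides total 2001 t; the stated basis being 2001 t — differing by rounding only).
Summing the batch: Σ batch = 2070 t; ignition loss, Σ(batch × LOI) = 69.68 t; the yield ratio, glass ÷ batch: 96.63%.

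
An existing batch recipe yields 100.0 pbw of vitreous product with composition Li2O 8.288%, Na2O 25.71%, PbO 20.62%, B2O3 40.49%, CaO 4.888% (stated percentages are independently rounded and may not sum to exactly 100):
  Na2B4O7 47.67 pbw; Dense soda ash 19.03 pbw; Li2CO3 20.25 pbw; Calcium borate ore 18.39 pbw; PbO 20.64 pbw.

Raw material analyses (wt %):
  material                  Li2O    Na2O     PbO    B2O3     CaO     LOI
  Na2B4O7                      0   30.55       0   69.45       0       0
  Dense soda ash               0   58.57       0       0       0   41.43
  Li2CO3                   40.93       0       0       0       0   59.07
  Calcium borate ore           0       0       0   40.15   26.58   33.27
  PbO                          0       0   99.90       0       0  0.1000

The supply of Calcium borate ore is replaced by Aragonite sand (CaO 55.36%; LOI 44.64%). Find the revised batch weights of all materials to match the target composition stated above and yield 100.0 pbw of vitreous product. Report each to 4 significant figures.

Revised batch per 100.0 pbw vitreous product:
  Na2B4O7: 58.30 pbw
  Dense soda ash: 13.49 pbw
  Li2CO3: 20.25 pbw
  Aragonite sand: 8.829 pbw
  PbO: 20.64 pbw
Total batch = 121.5 pbw; LOI loss = 21.51 pbw

Intermediates are shown, rounded to four significant digits, within the worked lines; all arithmetic holds full float precision end to end; a single rounding finalizes each reported value — the derived quantities (five oxide percentages, yield, totals, LOI, net glass mass) are recomputed in full precision starting from the weights at 100.0 pbw of glass precisely as stated by either problem or answer.
Target oxide masses per 100.0 pbw vitreous product:
  Li2O: 8.288% × 100.0 = 8.288 pbw
  Na2O: 25.71% × 100.0 = 25.71 pbw
  PbO: 20.62% × 100.0 = 20.62 pbw
  B2O3: 40.49% × 100.0 = 40.49 pbw
  CaO: 4.888% × 100.0 = 4.888 pbw
Verifying the oxide balance working from each reported weight, at the basis given (each sum matches its target mass net of answer rounding effects):
  Li2O: 20.25·0.4093 = 8.288 pbw (target 8.288 pbw)
  Na2O: 58.30·0.3055 + 13.49·0.5857 = 25.71 pbw (target 25.71 pbw)
  PbO: 20.64·0.9990 = 20.62 pbw (target 20.62 pbw)
  B2O3: 58.30·0.6945 = 40.49 pbw (target 40.49 pbw)
  CaO: 8.829·0.5536 = 4.888 pbw (target 4.888 pbw)
Glass mass check: net batch after ignition = 100.0 pbw (oxide target masses add up to 100.0 pbw; against the stated basis, 100.0 pbw — differing by rounding only).
Adding the batch up: Σ batch = 121.5 pbw; ignition loss, Σ(batch × LOI) = 21.51 pbw; yield: glass divided by total = 82.30%.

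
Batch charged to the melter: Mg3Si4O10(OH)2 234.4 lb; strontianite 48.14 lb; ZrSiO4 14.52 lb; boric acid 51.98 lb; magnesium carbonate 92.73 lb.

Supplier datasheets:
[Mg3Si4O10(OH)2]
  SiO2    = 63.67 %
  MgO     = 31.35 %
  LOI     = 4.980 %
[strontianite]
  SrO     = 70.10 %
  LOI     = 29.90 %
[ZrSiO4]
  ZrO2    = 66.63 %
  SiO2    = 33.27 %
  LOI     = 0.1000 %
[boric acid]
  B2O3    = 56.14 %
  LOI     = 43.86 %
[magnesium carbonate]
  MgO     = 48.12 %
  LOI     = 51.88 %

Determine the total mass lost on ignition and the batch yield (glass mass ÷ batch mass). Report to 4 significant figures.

Intermediates are printed (rounded to four significant digits) alongside each step. The working math holds full float precision end to end; every reported figure is rounded once only. The derived quantities are re-derived in full precision (the five compositions, ignition loss, totals, glass mass, the yield) from the weighed amounts on 344.8 lb of glass as quoted within problem or answer.
Material-by-material LOI:
  Mg3Si4O10(OH)2: 234.4 × 0.04980 = 11.67 lb
  strontianite: 48.14 × 0.2990 = 14.39 lb
  ZrSiO4: 14.52 × 0.001000 = 0.01452 lb
  boric acid: 51.98 × 0.4386 = 22.80 lb
  magnesium carbonate: 92.73 × 0.5188 = 48.11 lb
Total LOI = 96.99 lb
Glass = batch − LOI = 441.8 − 96.99 = 344.8 lb

LOI loss = 96.99 lb; glass = 344.8 lb; yield = 78.05%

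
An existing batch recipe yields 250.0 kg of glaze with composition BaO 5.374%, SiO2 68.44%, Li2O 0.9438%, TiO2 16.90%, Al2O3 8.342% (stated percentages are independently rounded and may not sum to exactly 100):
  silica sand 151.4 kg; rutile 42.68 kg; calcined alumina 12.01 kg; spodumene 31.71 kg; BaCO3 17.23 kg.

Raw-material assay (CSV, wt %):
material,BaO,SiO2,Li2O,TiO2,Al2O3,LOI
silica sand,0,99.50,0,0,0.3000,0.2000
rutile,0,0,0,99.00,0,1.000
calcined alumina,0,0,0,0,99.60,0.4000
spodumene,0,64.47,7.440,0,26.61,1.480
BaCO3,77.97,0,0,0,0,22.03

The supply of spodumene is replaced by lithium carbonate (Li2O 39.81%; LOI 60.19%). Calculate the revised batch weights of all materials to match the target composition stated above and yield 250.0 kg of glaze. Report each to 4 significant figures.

All internal work holds full float precision end to end; the intermediate values appear rounded to 4 significant digits in the printout; a single rounding completes every reported figure — all derived quantities are recomputed from the weighed amounts for 250.0 kg of glass in full precision (LOI, the yield, the totals, glass mass, five oxide percentages), exactly as printed in question or answer.
Oxide-by-oxide targets in 250.0 kg glaze:
  BaO: 5.374% × 250.0 = 13.44 kg
  SiO2: 68.44% × 250.0 = 171.1 kg
  Li2O: 0.9438% × 250.0 = 2.359 kg
  TiO2: 16.90% × 250.0 = 42.25 kg
  Al2O3: 8.342% × 250.0 = 20.86 kg
Balance tally, oxide-wise, given the weights on record, under the basis named above (delivered sums recover each target net of answer rounding effects):
  BaO: 17.23·0.7797 = 13.43 kg (target 13.44 kg)
  SiO2: 172.0·0.9950 = 171.1 kg (target 171.1 kg)
  Li2O: 5.927·0.3981 = 2.360 kg (target 2.359 kg)
  TiO2: 42.68·0.9900 = 42.25 kg (target 42.25 kg)
  Al2O3: 172.0·0.003000 + 20.42·0.9960 = 20.85 kg (target 20.86 kg)
Glass-mass bookkeeping: batch total minus LOI = 250.0 kg (targets for the oxides total 250.0 kg; with the basis standing at 250.0 kg — deltas are rounding alone).
Total batch = Σ batch = 258.3 kg; Σ batch·LOI gives LOI loss = 8.216 kg; yield, glass over the total, = 96.82%.

Revised batch per 250.0 kg glaze:
  silica sand: 172.0 kg
  rutile: 42.68 kg
  calcined alumina: 20.42 kg
  lithium carbonate: 5.927 kg
  BaCO3: 17.23 kg
Total batch = 258.3 kg; LOI loss = 8.216 kg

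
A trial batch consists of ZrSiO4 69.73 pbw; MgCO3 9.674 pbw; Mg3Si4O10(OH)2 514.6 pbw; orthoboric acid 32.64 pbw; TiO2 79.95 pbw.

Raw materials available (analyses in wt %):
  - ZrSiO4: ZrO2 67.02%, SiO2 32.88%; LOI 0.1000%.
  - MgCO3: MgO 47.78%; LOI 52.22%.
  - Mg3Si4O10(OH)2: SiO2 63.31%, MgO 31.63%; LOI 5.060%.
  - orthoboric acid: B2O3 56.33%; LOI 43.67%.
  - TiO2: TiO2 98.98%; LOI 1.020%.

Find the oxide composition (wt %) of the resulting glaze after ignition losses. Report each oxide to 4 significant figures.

Values along the way are displayed rounded to 4 significant figures on the page. The whole derivation keeps full float precision at all times; each reported number is rounded just once; the derived quantities, including the totals, the five compositions, LOI, glass mass, yield, are recomputed from the batch weights for 660.4 pbw of glass in exact precision exactly as printed in the problem or the answer.
Delivered oxide masses:
  ZrO2: 69.73·0.6702 = 46.73 pbw
  B2O3: 32.64·0.5633 = 18.39 pbw
  SiO2: 69.73·0.3288 + 514.6·0.6331 = 348.7 pbw
  TiO2: 79.95·0.9898 = 79.13 pbw
  MgO: 9.674·0.4778 + 514.6·0.3163 = 167.4 pbw
LOI: 69.73·0.001000 + 9.674·0.5222 + 514.6·0.05060 + 32.64·0.4367 + 79.95·0.01020 = 46.23 pbw
The glass mass, total less LOI, = 706.6 − 46.23 = 660.4 pbw (= the summed oxide contributions)
wt % = oxide mass / glass mass × 100

Glass mass = 660.4 pbw (batch 706.6 − LOI 46.23).
Composition: ZrO2 7.077%, B2O3 2.784%, SiO2 52.81%, TiO2 11.98%, MgO 25.35%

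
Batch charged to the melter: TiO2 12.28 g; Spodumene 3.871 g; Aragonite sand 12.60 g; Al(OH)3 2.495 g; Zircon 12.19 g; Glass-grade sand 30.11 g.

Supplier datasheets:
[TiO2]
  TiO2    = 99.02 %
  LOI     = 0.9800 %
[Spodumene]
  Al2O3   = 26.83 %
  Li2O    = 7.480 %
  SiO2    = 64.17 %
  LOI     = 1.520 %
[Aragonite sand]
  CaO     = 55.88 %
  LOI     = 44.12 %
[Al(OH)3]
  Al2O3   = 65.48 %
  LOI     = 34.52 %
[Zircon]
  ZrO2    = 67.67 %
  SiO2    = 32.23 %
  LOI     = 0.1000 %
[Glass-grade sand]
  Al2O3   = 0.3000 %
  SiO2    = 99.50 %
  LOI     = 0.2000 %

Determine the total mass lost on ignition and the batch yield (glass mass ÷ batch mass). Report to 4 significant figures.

LOI loss = 6.672 g; glass = 66.87 g; yield = 90.93%

Mid-chain values are shown (rounded to four significant digits) in the working; full float precision is kept all the way through — a single rounding produces every reported number — all derived quantities, including the totals, glass mass, yield, LOI, six oxide percentages, are carried from the batch weights on 66.87 g of glass at exact precision precisely as stated by question or answer.
LOI of each material in turn:
  TiO2: 12.28 × 0.009800 = 0.1203 g
  Spodumene: 3.871 × 0.01520 = 0.05884 g
  Aragonite sand: 12.60 × 0.4412 = 5.559 g
  Al(OH)3: 2.495 × 0.3452 = 0.8613 g
  Zircon: 12.19 × 0.001000 = 0.01219 g
  Glass-grade sand: 30.11 × 0.002000 = 0.06022 g
Total LOI = 6.672 g
Glass = batch − LOI = 73.55 − 6.672 = 66.87 g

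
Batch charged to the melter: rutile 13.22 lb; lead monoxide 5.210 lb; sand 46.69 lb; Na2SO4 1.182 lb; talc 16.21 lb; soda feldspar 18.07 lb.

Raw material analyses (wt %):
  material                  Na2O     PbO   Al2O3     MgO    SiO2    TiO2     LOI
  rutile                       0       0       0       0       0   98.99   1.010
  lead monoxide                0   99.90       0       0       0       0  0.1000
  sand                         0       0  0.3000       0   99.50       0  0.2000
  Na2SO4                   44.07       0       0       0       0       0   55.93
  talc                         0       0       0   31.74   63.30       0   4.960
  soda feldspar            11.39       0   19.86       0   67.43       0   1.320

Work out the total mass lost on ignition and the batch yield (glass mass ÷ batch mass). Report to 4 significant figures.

All internal work holds exact precision end to end — mid-chain values are printed (rounded to 4 significant digits) alongside each step; each reported number is rounded exactly once — derived quantities (ignition loss, totals, yield, net glass mass, the six compositions) are re-derived from the batch weights for 98.65 lb of glass at full precision exactly as shown in the question or the answer.
Ignition loss by material:
  rutile: 13.22 × 0.01010 = 0.1335 lb
  lead monoxide: 5.210 × 0.001000 = 0.005210 lb
  sand: 46.69 × 0.002000 = 0.09338 lb
  Na2SO4: 1.182 × 0.5593 = 0.6611 lb
  talc: 16.21 × 0.04960 = 0.8040 lb
  soda feldspar: 18.07 × 0.01320 = 0.2385 lb
Total LOI = 1.936 lb
Glass = batch − LOI = 100.6 − 1.936 = 98.65 lb

LOI loss = 1.936 lb; glass = 98.65 lb; yield = 98.08%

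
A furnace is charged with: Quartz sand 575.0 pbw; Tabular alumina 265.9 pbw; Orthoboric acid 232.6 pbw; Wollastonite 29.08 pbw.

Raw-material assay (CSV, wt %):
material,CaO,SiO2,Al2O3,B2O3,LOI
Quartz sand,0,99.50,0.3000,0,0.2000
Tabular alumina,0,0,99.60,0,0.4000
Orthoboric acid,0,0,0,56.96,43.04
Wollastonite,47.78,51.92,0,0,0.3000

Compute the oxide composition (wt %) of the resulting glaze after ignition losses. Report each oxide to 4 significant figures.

Working values are printed, with 4-significant-digit rounding, within the worked lines. Full float precision is maintained in all steps — each reported result sees exactly one rounding; the derived quantities, including LOI, glass mass, four oxide percentages, yield, the totals, are re-derived using the weight values per 1000 pbw of glass at full precision, as quoted within question or answer.
Oxide-by-oxide delivered mass:
  CaO: 29.08·0.4778 = 13.89 pbw
  SiO2: 575.0·0.9950 + 29.08·0.5192 = 587.2 pbw
  Al2O3: 575.0·0.003000 + 265.9·0.9960 = 266.6 pbw
  B2O3: 232.6·0.5696 = 132.5 pbw
LOI: 575.0·0.002000 + 265.9·0.004000 + 232.6·0.4304 + 29.08·0.003000 = 102.4 pbw
batch − LOI leaves glass = 1103 − 102.4 = 1000 pbw (= Σ oxide masses)
percent share: oxide ÷ glass, ×100

Glass mass = 1000 pbw (batch 1103 − LOI 102.4).
Composition: CaO 1.389%, SiO2 58.71%, Al2O3 26.65%, B2O3 13.25%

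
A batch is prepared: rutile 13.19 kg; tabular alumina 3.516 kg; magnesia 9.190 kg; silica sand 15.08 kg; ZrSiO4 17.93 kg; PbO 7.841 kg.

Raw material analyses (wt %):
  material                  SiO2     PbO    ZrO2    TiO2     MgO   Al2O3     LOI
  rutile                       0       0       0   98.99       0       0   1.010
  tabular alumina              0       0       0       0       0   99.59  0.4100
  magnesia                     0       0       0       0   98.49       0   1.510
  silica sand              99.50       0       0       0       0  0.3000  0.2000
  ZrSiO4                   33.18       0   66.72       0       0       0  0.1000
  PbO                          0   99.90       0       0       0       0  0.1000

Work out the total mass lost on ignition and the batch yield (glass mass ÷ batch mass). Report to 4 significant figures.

All internal work keeps full precision at every stage. Values along the way are shown rounded to 4 significant digits alongside each step. Every reported number includes exactly one rounding; all derived quantities are computed in full float precision (totals, glass mass, six oxide percentages, yield, ignition loss) from the batch weights on 66.40 kg of glass, as they appear in either problem or answer.
Loss on ignition, line by line:
  rutile: 13.19 × 0.01010 = 0.1332 kg
  tabular alumina: 3.516 × 0.004100 = 0.01442 kg
  magnesia: 9.190 × 0.01510 = 0.1388 kg
  silica sand: 15.08 × 0.002000 = 0.03016 kg
  ZrSiO4: 17.93 × 0.001000 = 0.01793 kg
  PbO: 7.841 × 0.001000 = 0.007841 kg
Total LOI = 0.3423 kg
Glass = batch − LOI = 66.75 − 0.3423 = 66.40 kg

LOI loss = 0.3423 kg; glass = 66.40 kg; yield = 99.49%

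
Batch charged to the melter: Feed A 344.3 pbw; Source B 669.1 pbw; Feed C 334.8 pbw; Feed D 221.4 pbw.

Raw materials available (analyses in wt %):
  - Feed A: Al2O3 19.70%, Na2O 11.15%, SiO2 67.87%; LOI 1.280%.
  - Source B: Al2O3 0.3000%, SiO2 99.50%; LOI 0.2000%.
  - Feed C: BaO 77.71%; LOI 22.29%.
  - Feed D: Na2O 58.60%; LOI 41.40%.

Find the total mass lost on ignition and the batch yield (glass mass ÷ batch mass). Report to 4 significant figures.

LOI loss = 172.0 pbw; glass = 1398 pbw; yield = 89.04%

Working values appear (rounded to four significant figures) on the page — all arithmetic carries exact precision in all steps; a single rounding yields every reported result; all derived quantities are computed at full float precision (net glass mass, yield, four oxide percentages, the totals, ignition loss) using the weight values on 1398 pbw of glass, exactly as shown in the problem or answer text.
Per-material ignition loss:
  Feed A: 344.3 × 0.01280 = 4.407 pbw
  Source B: 669.1 × 0.002000 = 1.338 pbw
  Feed C: 334.8 × 0.2229 = 74.63 pbw
  Feed D: 221.4 × 0.4140 = 91.66 pbw
Total LOI = 172.0 pbw
Glass = batch − LOI = 1570 − 172.0 = 1398 pbw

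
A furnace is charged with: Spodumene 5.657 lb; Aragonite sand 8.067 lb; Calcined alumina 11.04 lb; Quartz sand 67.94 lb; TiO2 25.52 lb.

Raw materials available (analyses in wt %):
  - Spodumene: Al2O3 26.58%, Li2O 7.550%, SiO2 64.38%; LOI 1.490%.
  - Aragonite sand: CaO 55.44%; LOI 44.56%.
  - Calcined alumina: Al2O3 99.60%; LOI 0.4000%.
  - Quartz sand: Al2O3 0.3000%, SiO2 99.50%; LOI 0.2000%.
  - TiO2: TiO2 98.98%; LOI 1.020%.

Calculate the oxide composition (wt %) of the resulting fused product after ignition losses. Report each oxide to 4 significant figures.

Exact precision is maintained through the solve. Mid-chain values are printed, with 4-significant-digit rounding, on the page; each reported value takes exactly one rounding; all derived quantities are recomputed at full float precision (totals, five oxide percentages, yield, ignition loss, glass mass) starting from the weights at 114.1 lb of glass, as written in either problem or answer.
What the batch supplies per oxide:
  CaO: 8.067·0.5544 = 4.472 lb
  Al2O3: 5.657·0.2658 + 11.04·0.9960 + 67.94·0.003000 = 12.70 lb
  Li2O: 5.657·0.07550 = 0.4271 lb
  TiO2: 25.52·0.9898 = 25.26 lb
  SiO2: 5.657·0.6438 + 67.94·0.9950 = 71.24 lb
LOI: 5.657·0.01490 + 8.067·0.4456 + 11.04·0.004000 + 67.94·0.002000 + 25.52·0.01020 = 4.119 lb
The glass mass, total less LOI, = 118.2 − 4.119 = 114.1 lb (equal to the oxide-mass sum)
each wt % is 100 × oxide ÷ glass

Glass mass = 114.1 lb (batch 118.2 − LOI 4.119).
Composition: CaO 3.920%, Al2O3 11.13%, Li2O 0.3743%, TiO2 22.14%, SiO2 62.44%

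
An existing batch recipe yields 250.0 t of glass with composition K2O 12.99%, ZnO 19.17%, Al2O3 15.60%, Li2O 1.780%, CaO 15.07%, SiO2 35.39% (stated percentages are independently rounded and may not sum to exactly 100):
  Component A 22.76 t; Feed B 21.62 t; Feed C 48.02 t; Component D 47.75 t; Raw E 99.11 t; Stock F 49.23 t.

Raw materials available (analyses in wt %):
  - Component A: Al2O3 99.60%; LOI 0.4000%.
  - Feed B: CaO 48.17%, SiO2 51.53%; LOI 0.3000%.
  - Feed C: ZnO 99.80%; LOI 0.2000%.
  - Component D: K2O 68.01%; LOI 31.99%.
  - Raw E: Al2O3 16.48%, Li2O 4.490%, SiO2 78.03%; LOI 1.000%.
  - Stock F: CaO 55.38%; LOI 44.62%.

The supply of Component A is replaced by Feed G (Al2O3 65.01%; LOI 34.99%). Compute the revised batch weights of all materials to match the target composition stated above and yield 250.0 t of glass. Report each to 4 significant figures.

Values along the way are shown, with 4-significant-figure rounding, within the worked lines. Every computation keeps full float precision all the way through. Each reported result is rounded just once. The derived quantities are recomputed in full precision (the totals, ignition loss, the six compositions, glass mass, yield) from the batch weights on 250.0 t of glass as quoted within either problem or answer.
Per-oxide target masses for 250.0 t glass:
  K2O: 12.99% × 250.0 = 32.48 t
  ZnO: 19.17% × 250.0 = 47.92 t
  Al2O3: 15.60% × 250.0 = 39.00 t
  Li2O: 1.780% × 250.0 = 4.450 t
  CaO: 15.07% × 250.0 = 37.67 t
  SiO2: 35.39% × 250.0 = 88.48 t
Per-oxide balance check on the weights just shown, on the stated basis (each sum matches its target mass given rounding of the digits):
  K2O: 47.75·0.6801 = 32.47 t (target 32.48 t)
  ZnO: 48.02·0.9980 = 47.92 t (target 47.92 t)
  Al2O3: 34.87·0.6501 + 99.11·0.1648 = 39.00 t (target 39.00 t)
  Li2O: 99.11·0.04490 = 4.450 t (target 4.450 t)
  CaO: 21.62·0.4817 + 49.23·0.5538 = 37.68 t (target 37.67 t)
  SiO2: 21.62·0.5153 + 99.11·0.7803 = 88.48 t (target 88.48 t)
Consistency of the glass mass: Σ batch − LOI loss = 250.0 t (summing oxide targets gives 250.0 t; stated basis 250.0 t — differing by rounding only).
Adding the batch up: Σ batch = 300.6 t; LOI loss = Σ batch·LOI = 50.59 t; the yield ratio, glass ÷ batch: 83.17%.

Revised batch per 250.0 t glass:
  Feed G: 34.87 t
  Feed B: 21.62 t
  Feed C: 48.02 t
  Component D: 47.75 t
  Raw E: 99.11 t
  Stock F: 49.23 t
Total batch = 300.6 t; LOI loss = 50.59 t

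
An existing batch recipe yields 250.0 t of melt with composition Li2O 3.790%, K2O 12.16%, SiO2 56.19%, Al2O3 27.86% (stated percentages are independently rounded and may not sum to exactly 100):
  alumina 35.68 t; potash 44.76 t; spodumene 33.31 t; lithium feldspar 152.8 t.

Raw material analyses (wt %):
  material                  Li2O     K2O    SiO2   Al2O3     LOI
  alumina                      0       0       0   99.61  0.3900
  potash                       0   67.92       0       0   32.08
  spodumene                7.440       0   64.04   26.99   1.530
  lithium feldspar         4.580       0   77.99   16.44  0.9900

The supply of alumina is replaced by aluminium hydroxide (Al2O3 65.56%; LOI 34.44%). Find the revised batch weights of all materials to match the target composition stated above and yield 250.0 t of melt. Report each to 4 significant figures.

Revised batch per 250.0 t melt:
  aluminium hydroxide: 54.22 t
  potash: 44.76 t
  spodumene: 33.31 t
  lithium feldspar: 152.8 t
Total batch = 285.1 t; LOI loss = 35.05 t

Every computation maintains full precision through the solve; rounding to four significant digits applies to every mid-chain value as shown; each reported value is rounded only once; all derived quantities (glass mass, the yield, the totals, four oxide percentages, LOI) are recomputed using the weight values on 250.0 t of glass in full float precision as quoted within either problem or answer.
Target masses of each oxide per 250.0 t melt:
  Li2O: 3.790% × 250.0 = 9.475 t
  K2O: 12.16% × 250.0 = 30.40 t
  SiO2: 56.19% × 250.0 = 140.5 t
  Al2O3: 27.86% × 250.0 = 69.65 t
Sums-versus-targets review applying the batch weights above, against the basis in use (target by target, the sums agree once rounding is allowed for):
  Li2O: 33.31·0.07440 + 152.8·0.04580 = 9.477 t (target 9.475 t)
  K2O: 44.76·0.6792 = 30.40 t (target 30.40 t)
  SiO2: 33.31·0.6404 + 152.8·0.7799 = 140.5 t (target 140.5 t)
  Al2O3: 54.22·0.6556 + 33.31·0.2699 + 152.8·0.1644 = 69.66 t (target 69.65 t)
Glass mass check: batch Σ − ignition loss = 250.0 t (the Σ of target masses is 250.0 t; basis as stated: 250.0 t — any gap is answer rounding).
Summing the batch: Σ batch = 285.1 t; LOI loss = Σ batch·LOI = 35.05 t; glass ÷ batch gives a yield of 87.70%.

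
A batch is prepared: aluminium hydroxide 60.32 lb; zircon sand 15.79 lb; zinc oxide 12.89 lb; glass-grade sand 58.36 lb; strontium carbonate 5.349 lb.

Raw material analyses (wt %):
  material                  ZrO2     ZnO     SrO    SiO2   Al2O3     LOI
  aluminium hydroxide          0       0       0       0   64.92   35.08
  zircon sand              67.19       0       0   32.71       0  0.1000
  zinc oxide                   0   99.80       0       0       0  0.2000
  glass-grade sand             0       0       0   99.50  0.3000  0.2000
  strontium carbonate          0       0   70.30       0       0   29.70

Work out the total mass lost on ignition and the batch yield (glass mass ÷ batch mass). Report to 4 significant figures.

LOI loss = 22.91 lb; glass = 129.8 lb; yield = 85.00%

Intermediates are shown, with 4-significant-figure rounding, when written out; exact precision is kept at each step; exactly one rounding lands on each reported number. The derived quantities are recomputed from the weighed amounts at 129.8 lb of glass at full float precision (yield, five oxide percentages, ignition loss, glass mass, the totals), as given in question or answer.
Loss on ignition, line by line:
  aluminium hydroxide: 60.32 × 0.3508 = 21.16 lb
  zircon sand: 15.79 × 0.001000 = 0.01579 lb
  zinc oxide: 12.89 × 0.002000 = 0.02578 lb
  glass-grade sand: 58.36 × 0.002000 = 0.1167 lb
  strontium carbonate: 5.349 × 0.2970 = 1.589 lb
Total LOI = 22.91 lb
Glass = batch − LOI = 152.7 − 22.91 = 129.8 lb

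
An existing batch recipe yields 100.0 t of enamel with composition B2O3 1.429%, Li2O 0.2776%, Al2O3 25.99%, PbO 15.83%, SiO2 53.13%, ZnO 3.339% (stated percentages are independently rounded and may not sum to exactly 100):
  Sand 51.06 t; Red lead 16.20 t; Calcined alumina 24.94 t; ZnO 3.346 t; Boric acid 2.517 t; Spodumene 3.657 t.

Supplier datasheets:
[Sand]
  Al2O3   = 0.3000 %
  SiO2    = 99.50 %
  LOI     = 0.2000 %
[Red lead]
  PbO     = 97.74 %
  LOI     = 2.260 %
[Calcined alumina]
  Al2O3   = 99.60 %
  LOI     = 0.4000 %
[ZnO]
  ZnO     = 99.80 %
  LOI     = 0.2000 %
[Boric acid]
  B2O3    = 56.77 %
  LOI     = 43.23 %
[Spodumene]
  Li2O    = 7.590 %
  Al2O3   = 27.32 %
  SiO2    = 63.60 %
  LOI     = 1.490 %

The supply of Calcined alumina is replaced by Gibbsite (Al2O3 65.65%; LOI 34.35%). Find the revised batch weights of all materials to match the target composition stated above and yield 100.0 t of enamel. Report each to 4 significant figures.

All internal work carries full precision at every stage; intermediates are displayed (rounded to four significant digits) as written — every reported result includes exactly one rounding — derived quantities are computed at exact precision (ignition loss, the six compositions, the yield, net glass mass, totals) from the weighed amounts at 100.0 t of glass, as written in the question or the answer.
The oxide mass targets at 100.0 t enamel:
  B2O3: 1.429% × 100.0 = 1.429 t
  Li2O: 0.2776% × 100.0 = 0.2776 t
  Al2O3: 25.99% × 100.0 = 25.99 t
  PbO: 15.83% × 100.0 = 15.83 t
  SiO2: 53.13% × 100.0 = 53.13 t
  ZnO: 3.339% × 100.0 = 3.339 t
Verifying the oxide balance using the reported weights, per the basis as stated (oxide sums agree with the targets net of answer rounding effects):
  B2O3: 2.517·0.5677 = 1.429 t (target 1.429 t)
  Li2O: 3.657·0.07590 = 0.2776 t (target 0.2776 t)
  Al2O3: 51.06·0.003000 + 37.83·0.6565 + 3.657·0.2732 = 25.99 t (target 25.99 t)
  PbO: 16.20·0.9774 = 15.83 t (target 15.83 t)
  SiO2: 51.06·0.9950 + 3.657·0.6360 = 53.13 t (target 53.13 t)
  ZnO: 3.346·0.9980 = 3.339 t (target 3.339 t)
The glass-mass cross-check: whole batch net of LOI = 100.0 t (the targets, summed, come to 100.0 t; versus the stated basis of 100.0 t — a pure rounding effect).
Adding the batch up: Σ batch = 114.6 t; LOI removed, Σ of batch·LOI: 14.61 t; yield: glass divided by total = 87.25%.

Revised batch per 100.0 t enamel:
  Sand: 51.06 t
  Red lead: 16.20 t
  Gibbsite: 37.83 t
  ZnO: 3.346 t
  Boric acid: 2.517 t
  Spodumene: 3.657 t
Total batch = 114.6 t; LOI loss = 14.61 t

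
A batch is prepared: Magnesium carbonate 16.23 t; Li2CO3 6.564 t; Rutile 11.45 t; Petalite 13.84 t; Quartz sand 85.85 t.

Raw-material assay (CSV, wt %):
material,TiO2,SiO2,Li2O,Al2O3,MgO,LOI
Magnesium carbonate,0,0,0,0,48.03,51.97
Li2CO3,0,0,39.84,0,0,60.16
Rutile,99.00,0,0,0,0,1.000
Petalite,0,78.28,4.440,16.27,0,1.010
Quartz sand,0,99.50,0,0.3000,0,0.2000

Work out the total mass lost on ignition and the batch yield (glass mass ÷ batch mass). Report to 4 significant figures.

Rounding to four significant digits applies to every mid-chain value as printed — each numeric step carries exact precision in all steps. Every reported value is rounded a single time — all derived quantities (glass mass, the totals, ignition loss, the five compositions, yield) are re-derived from the batch weights for 121.1 t of glass at full float precision, as they appear in either problem or answer.
Material-by-material LOI:
  Magnesium carbonate: 16.23 × 0.5197 = 8.435 t
  Li2CO3: 6.564 × 0.6016 = 3.949 t
  Rutile: 11.45 × 0.01000 = 0.1145 t
  Petalite: 13.84 × 0.01010 = 0.1398 t
  Quartz sand: 85.85 × 0.002000 = 0.1717 t
Total LOI = 12.81 t
Glass = batch − LOI = 133.9 − 12.81 = 121.1 t

LOI loss = 12.81 t; glass = 121.1 t; yield = 90.44%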